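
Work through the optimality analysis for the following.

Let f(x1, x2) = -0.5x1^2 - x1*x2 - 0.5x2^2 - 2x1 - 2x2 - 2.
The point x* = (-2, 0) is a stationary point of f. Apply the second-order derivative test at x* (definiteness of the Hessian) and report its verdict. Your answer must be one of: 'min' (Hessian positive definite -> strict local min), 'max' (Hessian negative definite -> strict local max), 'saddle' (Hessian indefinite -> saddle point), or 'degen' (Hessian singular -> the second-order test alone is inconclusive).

Compute the Hessian H = grad^2 f:
  H = [[-1, -1], [-1, -1]]
Verify stationarity: grad f(x*) = H x* + g = (0, 0).
Eigenvalues of H: -2, 0.
H has a zero eigenvalue (singular; negative semidefinite but not definite), so H is neither positive definite, negative definite, nor indefinite. The second-order test alone is inconclusive -> degen.
(Indeed, f is constant along the null direction of H through x*, so x* is not a strict local extremum.)

degen


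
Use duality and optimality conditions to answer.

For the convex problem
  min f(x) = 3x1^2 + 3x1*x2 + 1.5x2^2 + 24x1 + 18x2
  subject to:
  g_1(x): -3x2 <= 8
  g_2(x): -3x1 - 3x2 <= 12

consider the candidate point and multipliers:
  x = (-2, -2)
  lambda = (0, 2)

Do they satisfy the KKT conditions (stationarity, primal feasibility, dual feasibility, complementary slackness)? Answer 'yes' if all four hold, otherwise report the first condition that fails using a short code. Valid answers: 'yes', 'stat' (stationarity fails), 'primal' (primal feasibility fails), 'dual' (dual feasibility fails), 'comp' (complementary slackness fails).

Gradient of f: grad f(x) = Q x + c = (6, 6)
Constraint values g_i(x) = a_i^T x - b_i:
  g_1((-2, -2)) = -2
  g_2((-2, -2)) = 0
Stationarity residual: grad f(x) + sum_i lambda_i a_i = (0, 0)
  -> stationarity OK
Primal feasibility (all g_i <= 0): OK
Dual feasibility (all lambda_i >= 0): OK
Complementary slackness (lambda_i * g_i(x) = 0 for all i): OK

Verdict: yes, KKT holds.

yes


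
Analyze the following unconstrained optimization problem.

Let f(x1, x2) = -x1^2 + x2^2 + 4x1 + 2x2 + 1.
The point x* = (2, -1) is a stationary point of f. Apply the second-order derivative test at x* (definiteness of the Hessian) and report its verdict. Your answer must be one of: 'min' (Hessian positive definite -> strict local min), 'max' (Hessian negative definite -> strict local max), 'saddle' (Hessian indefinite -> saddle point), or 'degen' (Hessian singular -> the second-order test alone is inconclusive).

Compute the Hessian H = grad^2 f:
  H = [[-2, 0], [0, 2]]
Verify stationarity: grad f(x*) = H x* + g = (0, 0).
Eigenvalues of H: -2, 2.
Eigenvalues have mixed signs, so H is indefinite -> x* is a saddle point.

saddle


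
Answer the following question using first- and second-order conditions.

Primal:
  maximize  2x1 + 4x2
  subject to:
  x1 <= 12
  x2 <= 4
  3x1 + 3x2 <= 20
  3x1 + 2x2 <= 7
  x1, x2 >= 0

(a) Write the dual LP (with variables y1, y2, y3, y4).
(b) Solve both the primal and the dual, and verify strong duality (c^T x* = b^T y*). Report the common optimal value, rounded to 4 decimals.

The standard primal-dual pair for 'max c^T x s.t. A x <= b, x >= 0' is:
  Dual:  min b^T y  s.t.  A^T y >= c,  y >= 0.

So the dual LP is:
  minimize  12y1 + 4y2 + 20y3 + 7y4
  subject to:
    y1 + 3y3 + 3y4 >= 2
    y2 + 3y3 + 2y4 >= 4
    y1, y2, y3, y4 >= 0

Solving the primal: x* = (0, 3.5).
  primal value c^T x* = 14.
Solving the dual: y* = (0, 0, 0, 2).
  dual value b^T y* = 14.
Strong duality: c^T x* = b^T y*. Confirmed.

14


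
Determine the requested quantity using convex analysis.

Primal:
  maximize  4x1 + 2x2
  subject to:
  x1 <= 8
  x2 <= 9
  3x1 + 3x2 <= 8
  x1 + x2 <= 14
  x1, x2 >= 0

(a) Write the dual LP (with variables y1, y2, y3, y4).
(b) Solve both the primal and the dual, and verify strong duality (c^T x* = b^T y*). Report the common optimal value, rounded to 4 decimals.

The standard primal-dual pair for 'max c^T x s.t. A x <= b, x >= 0' is:
  Dual:  min b^T y  s.t.  A^T y >= c,  y >= 0.

So the dual LP is:
  minimize  8y1 + 9y2 + 8y3 + 14y4
  subject to:
    y1 + 3y3 + y4 >= 4
    y2 + 3y3 + y4 >= 2
    y1, y2, y3, y4 >= 0

Solving the primal: x* = (2.6667, 0).
  primal value c^T x* = 10.6667.
Solving the dual: y* = (0, 0, 1.3333, 0).
  dual value b^T y* = 10.6667.
Strong duality: c^T x* = b^T y*. Confirmed.

10.6667


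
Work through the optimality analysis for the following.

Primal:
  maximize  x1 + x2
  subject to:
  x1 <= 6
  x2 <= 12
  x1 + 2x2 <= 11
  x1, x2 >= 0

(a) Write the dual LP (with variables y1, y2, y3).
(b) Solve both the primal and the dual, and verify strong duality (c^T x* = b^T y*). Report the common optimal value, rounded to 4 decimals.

The standard primal-dual pair for 'max c^T x s.t. A x <= b, x >= 0' is:
  Dual:  min b^T y  s.t.  A^T y >= c,  y >= 0.

So the dual LP is:
  minimize  6y1 + 12y2 + 11y3
  subject to:
    y1 + y3 >= 1
    y2 + 2y3 >= 1
    y1, y2, y3 >= 0

Solving the primal: x* = (6, 2.5).
  primal value c^T x* = 8.5.
Solving the dual: y* = (0.5, 0, 0.5).
  dual value b^T y* = 8.5.
Strong duality: c^T x* = b^T y*. Confirmed.

8.5


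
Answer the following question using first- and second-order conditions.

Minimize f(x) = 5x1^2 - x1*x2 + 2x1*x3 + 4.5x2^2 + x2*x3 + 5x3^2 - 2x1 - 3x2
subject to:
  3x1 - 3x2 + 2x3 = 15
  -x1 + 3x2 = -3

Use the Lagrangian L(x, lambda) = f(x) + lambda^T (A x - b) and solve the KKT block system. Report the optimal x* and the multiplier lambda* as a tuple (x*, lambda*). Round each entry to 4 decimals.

Form the Lagrangian:
  L(x, lambda) = (1/2) x^T Q x + c^T x + lambda^T (A x - b)
Stationarity (grad_x L = 0): Q x + c + A^T lambda = 0.
Primal feasibility: A x = b.

This gives the KKT block system:
  [ Q   A^T ] [ x     ]   [-c ]
  [ A    0  ] [ lambda ] = [ b ]

Solving the linear system:
  x*      = (3.1915, 0.0638, 2.8085)
  lambda* = (-17.266, -16.3298)
  f(x*)   = 101.7128

x* = (3.1915, 0.0638, 2.8085), lambda* = (-17.266, -16.3298)


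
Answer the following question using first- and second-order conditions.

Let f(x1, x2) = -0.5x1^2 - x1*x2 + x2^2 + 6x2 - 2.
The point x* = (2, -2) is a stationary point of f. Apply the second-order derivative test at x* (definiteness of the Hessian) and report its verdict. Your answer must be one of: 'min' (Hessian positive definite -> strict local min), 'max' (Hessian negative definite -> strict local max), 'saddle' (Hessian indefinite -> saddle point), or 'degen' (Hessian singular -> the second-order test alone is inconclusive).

Compute the Hessian H = grad^2 f:
  H = [[-1, -1], [-1, 2]]
Verify stationarity: grad f(x*) = H x* + g = (0, 0).
Eigenvalues of H: -1.3028, 2.3028.
Eigenvalues have mixed signs, so H is indefinite -> x* is a saddle point.

saddle


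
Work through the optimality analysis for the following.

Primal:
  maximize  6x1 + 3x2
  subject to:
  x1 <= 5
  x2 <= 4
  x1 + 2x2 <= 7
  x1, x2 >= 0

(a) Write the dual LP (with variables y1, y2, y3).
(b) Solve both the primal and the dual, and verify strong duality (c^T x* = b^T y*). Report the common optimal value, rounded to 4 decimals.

The standard primal-dual pair for 'max c^T x s.t. A x <= b, x >= 0' is:
  Dual:  min b^T y  s.t.  A^T y >= c,  y >= 0.

So the dual LP is:
  minimize  5y1 + 4y2 + 7y3
  subject to:
    y1 + y3 >= 6
    y2 + 2y3 >= 3
    y1, y2, y3 >= 0

Solving the primal: x* = (5, 1).
  primal value c^T x* = 33.
Solving the dual: y* = (4.5, 0, 1.5).
  dual value b^T y* = 33.
Strong duality: c^T x* = b^T y*. Confirmed.

33


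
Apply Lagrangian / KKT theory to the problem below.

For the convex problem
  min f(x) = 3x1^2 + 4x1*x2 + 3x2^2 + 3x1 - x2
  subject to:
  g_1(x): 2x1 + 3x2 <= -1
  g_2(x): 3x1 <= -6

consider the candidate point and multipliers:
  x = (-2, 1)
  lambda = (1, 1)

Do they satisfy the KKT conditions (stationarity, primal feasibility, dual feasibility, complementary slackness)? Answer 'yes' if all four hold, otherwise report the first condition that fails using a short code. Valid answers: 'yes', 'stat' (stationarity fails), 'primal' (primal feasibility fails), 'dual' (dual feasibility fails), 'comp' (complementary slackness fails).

Gradient of f: grad f(x) = Q x + c = (-5, -3)
Constraint values g_i(x) = a_i^T x - b_i:
  g_1((-2, 1)) = 0
  g_2((-2, 1)) = 0
Stationarity residual: grad f(x) + sum_i lambda_i a_i = (0, 0)
  -> stationarity OK
Primal feasibility (all g_i <= 0): OK
Dual feasibility (all lambda_i >= 0): OK
Complementary slackness (lambda_i * g_i(x) = 0 for all i): OK

Verdict: yes, KKT holds.

yes


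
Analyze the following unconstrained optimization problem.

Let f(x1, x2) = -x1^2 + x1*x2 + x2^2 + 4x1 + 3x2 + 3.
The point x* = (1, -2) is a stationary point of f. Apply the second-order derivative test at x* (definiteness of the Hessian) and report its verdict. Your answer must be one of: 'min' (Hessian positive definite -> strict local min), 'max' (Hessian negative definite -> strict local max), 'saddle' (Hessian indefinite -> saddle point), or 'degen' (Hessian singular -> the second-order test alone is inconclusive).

Compute the Hessian H = grad^2 f:
  H = [[-2, 1], [1, 2]]
Verify stationarity: grad f(x*) = H x* + g = (0, 0).
Eigenvalues of H: -2.2361, 2.2361.
Eigenvalues have mixed signs, so H is indefinite -> x* is a saddle point.

saddle


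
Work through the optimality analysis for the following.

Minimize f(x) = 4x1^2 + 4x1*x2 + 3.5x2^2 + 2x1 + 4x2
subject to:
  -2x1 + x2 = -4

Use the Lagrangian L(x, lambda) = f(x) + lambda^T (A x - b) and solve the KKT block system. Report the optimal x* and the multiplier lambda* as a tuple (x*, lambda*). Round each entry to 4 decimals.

Form the Lagrangian:
  L(x, lambda) = (1/2) x^T Q x + c^T x + lambda^T (A x - b)
Stationarity (grad_x L = 0): Q x + c + A^T lambda = 0.
Primal feasibility: A x = b.

This gives the KKT block system:
  [ Q   A^T ] [ x     ]   [-c ]
  [ A    0  ] [ lambda ] = [ b ]

Solving the linear system:
  x*      = (1.1923, -1.6154)
  lambda* = (2.5385)
  f(x*)   = 3.0385

x* = (1.1923, -1.6154), lambda* = (2.5385)


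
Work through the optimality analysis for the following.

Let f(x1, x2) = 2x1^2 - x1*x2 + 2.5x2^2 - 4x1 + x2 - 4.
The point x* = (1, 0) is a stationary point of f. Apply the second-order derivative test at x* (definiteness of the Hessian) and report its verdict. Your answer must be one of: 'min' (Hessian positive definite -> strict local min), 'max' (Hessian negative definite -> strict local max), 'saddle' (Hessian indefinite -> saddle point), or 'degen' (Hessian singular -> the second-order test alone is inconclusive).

Compute the Hessian H = grad^2 f:
  H = [[4, -1], [-1, 5]]
Verify stationarity: grad f(x*) = H x* + g = (0, 0).
Eigenvalues of H: 3.382, 5.618.
Both eigenvalues > 0, so H is positive definite -> x* is a strict local min.

min


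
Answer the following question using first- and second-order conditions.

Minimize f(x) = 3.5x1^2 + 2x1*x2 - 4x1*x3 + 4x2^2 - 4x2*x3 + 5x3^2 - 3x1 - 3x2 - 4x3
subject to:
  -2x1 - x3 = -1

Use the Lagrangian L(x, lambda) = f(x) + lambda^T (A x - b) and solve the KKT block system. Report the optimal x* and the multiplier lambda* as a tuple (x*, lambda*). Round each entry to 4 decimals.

Form the Lagrangian:
  L(x, lambda) = (1/2) x^T Q x + c^T x + lambda^T (A x - b)
Stationarity (grad_x L = 0): Q x + c + A^T lambda = 0.
Primal feasibility: A x = b.

This gives the KKT block system:
  [ Q   A^T ] [ x     ]   [-c ]
  [ A    0  ] [ lambda ] = [ b ]

Solving the linear system:
  x*      = (0.203, 0.6213, 0.5941)
  lambda* = (-1.3564)
  f(x*)   = -3.1027

x* = (0.203, 0.6213, 0.5941), lambda* = (-1.3564)


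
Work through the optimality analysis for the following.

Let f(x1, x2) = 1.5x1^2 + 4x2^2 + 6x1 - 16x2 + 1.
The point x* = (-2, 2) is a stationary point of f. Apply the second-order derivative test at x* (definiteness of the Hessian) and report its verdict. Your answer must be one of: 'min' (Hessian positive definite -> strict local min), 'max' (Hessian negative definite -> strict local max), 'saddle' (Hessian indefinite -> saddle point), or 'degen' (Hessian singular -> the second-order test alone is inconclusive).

Compute the Hessian H = grad^2 f:
  H = [[3, 0], [0, 8]]
Verify stationarity: grad f(x*) = H x* + g = (0, 0).
Eigenvalues of H: 3, 8.
Both eigenvalues > 0, so H is positive definite -> x* is a strict local min.

min


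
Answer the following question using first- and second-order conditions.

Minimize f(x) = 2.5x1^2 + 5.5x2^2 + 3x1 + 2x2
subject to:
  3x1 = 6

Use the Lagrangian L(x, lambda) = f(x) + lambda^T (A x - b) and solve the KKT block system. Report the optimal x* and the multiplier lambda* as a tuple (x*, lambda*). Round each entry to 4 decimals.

Form the Lagrangian:
  L(x, lambda) = (1/2) x^T Q x + c^T x + lambda^T (A x - b)
Stationarity (grad_x L = 0): Q x + c + A^T lambda = 0.
Primal feasibility: A x = b.

This gives the KKT block system:
  [ Q   A^T ] [ x     ]   [-c ]
  [ A    0  ] [ lambda ] = [ b ]

Solving the linear system:
  x*      = (2, -0.1818)
  lambda* = (-4.3333)
  f(x*)   = 15.8182

x* = (2, -0.1818), lambda* = (-4.3333)


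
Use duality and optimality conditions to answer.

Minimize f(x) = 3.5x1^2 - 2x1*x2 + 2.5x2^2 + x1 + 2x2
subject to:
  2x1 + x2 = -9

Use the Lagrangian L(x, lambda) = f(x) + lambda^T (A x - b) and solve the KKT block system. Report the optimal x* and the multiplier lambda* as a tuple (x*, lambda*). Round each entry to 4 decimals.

Form the Lagrangian:
  L(x, lambda) = (1/2) x^T Q x + c^T x + lambda^T (A x - b)
Stationarity (grad_x L = 0): Q x + c + A^T lambda = 0.
Primal feasibility: A x = b.

This gives the KKT block system:
  [ Q   A^T ] [ x     ]   [-c ]
  [ A    0  ] [ lambda ] = [ b ]

Solving the linear system:
  x*      = (-3, -3)
  lambda* = (7)
  f(x*)   = 27

x* = (-3, -3), lambda* = (7)


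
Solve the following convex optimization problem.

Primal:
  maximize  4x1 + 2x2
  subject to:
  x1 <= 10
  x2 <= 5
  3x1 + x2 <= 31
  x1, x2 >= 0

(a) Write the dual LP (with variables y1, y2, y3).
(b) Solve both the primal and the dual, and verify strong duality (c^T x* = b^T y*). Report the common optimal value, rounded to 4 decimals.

The standard primal-dual pair for 'max c^T x s.t. A x <= b, x >= 0' is:
  Dual:  min b^T y  s.t.  A^T y >= c,  y >= 0.

So the dual LP is:
  minimize  10y1 + 5y2 + 31y3
  subject to:
    y1 + 3y3 >= 4
    y2 + y3 >= 2
    y1, y2, y3 >= 0

Solving the primal: x* = (8.6667, 5).
  primal value c^T x* = 44.6667.
Solving the dual: y* = (0, 0.6667, 1.3333).
  dual value b^T y* = 44.6667.
Strong duality: c^T x* = b^T y*. Confirmed.

44.6667


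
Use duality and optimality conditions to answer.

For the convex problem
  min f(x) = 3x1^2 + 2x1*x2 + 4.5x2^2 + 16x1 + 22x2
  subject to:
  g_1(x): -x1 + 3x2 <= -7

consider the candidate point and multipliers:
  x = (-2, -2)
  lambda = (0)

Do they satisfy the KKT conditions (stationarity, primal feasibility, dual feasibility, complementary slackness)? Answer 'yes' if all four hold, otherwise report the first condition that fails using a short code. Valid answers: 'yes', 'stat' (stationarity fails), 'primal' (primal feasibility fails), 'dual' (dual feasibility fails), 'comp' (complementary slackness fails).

Gradient of f: grad f(x) = Q x + c = (0, 0)
Constraint values g_i(x) = a_i^T x - b_i:
  g_1((-2, -2)) = 3
Stationarity residual: grad f(x) + sum_i lambda_i a_i = (0, 0)
  -> stationarity OK
Primal feasibility (all g_i <= 0): FAILS
Dual feasibility (all lambda_i >= 0): OK
Complementary slackness (lambda_i * g_i(x) = 0 for all i): OK

Verdict: the first failing condition is primal_feasibility -> primal.

primal


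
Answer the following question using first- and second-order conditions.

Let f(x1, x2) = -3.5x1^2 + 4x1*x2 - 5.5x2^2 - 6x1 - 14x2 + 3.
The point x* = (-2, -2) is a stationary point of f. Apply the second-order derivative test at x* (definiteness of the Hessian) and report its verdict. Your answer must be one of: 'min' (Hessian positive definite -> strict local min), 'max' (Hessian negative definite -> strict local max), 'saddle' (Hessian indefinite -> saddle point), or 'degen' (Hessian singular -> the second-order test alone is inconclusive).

Compute the Hessian H = grad^2 f:
  H = [[-7, 4], [4, -11]]
Verify stationarity: grad f(x*) = H x* + g = (0, 0).
Eigenvalues of H: -13.4721, -4.5279.
Both eigenvalues < 0, so H is negative definite -> x* is a strict local max.

max


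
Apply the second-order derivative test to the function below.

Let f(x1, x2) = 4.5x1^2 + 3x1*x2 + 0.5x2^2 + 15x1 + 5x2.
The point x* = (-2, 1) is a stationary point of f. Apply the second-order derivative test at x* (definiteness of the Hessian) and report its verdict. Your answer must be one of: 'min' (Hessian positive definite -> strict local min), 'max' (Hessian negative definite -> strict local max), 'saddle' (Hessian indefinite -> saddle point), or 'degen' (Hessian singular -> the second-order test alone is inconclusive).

Compute the Hessian H = grad^2 f:
  H = [[9, 3], [3, 1]]
Verify stationarity: grad f(x*) = H x* + g = (0, 0).
Eigenvalues of H: 0, 10.
H has a zero eigenvalue (singular; positive semidefinite but not definite), so H is neither positive definite, negative definite, nor indefinite. The second-order test alone is inconclusive -> degen.
(Indeed, f is constant along the null direction of H through x*, so x* is not a strict local extremum.)

degen


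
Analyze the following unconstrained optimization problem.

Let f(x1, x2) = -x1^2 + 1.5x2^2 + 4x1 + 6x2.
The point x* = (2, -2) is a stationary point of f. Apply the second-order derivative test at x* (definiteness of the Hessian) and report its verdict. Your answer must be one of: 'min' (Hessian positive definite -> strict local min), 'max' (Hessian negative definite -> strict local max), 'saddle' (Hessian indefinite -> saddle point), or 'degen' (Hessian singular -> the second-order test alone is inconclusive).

Compute the Hessian H = grad^2 f:
  H = [[-2, 0], [0, 3]]
Verify stationarity: grad f(x*) = H x* + g = (0, 0).
Eigenvalues of H: -2, 3.
Eigenvalues have mixed signs, so H is indefinite -> x* is a saddle point.

saddle


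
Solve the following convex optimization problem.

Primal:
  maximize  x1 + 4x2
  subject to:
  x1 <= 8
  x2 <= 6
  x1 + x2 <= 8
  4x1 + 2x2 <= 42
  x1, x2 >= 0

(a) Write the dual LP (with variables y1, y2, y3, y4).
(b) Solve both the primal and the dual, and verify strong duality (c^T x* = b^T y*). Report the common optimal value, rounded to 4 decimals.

The standard primal-dual pair for 'max c^T x s.t. A x <= b, x >= 0' is:
  Dual:  min b^T y  s.t.  A^T y >= c,  y >= 0.

So the dual LP is:
  minimize  8y1 + 6y2 + 8y3 + 42y4
  subject to:
    y1 + y3 + 4y4 >= 1
    y2 + y3 + 2y4 >= 4
    y1, y2, y3, y4 >= 0

Solving the primal: x* = (2, 6).
  primal value c^T x* = 26.
Solving the dual: y* = (0, 3, 1, 0).
  dual value b^T y* = 26.
Strong duality: c^T x* = b^T y*. Confirmed.

26


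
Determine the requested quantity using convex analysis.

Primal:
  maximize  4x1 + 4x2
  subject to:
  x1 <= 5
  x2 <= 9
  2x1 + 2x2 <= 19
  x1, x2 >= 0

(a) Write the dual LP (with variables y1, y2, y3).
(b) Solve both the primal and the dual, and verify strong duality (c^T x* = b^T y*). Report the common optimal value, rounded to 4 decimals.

The standard primal-dual pair for 'max c^T x s.t. A x <= b, x >= 0' is:
  Dual:  min b^T y  s.t.  A^T y >= c,  y >= 0.

So the dual LP is:
  minimize  5y1 + 9y2 + 19y3
  subject to:
    y1 + 2y3 >= 4
    y2 + 2y3 >= 4
    y1, y2, y3 >= 0

Solving the primal: x* = (0.5, 9).
  primal value c^T x* = 38.
Solving the dual: y* = (0, 0, 2).
  dual value b^T y* = 38.
Strong duality: c^T x* = b^T y*. Confirmed.

38


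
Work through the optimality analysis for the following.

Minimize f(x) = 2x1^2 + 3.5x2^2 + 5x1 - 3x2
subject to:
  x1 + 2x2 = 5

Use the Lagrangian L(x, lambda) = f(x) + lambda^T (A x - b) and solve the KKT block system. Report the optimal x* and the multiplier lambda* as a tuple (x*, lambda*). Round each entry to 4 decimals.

Form the Lagrangian:
  L(x, lambda) = (1/2) x^T Q x + c^T x + lambda^T (A x - b)
Stationarity (grad_x L = 0): Q x + c + A^T lambda = 0.
Primal feasibility: A x = b.

This gives the KKT block system:
  [ Q   A^T ] [ x     ]   [-c ]
  [ A    0  ] [ lambda ] = [ b ]

Solving the linear system:
  x*      = (0.3913, 2.3043)
  lambda* = (-6.5652)
  f(x*)   = 13.9348

x* = (0.3913, 2.3043), lambda* = (-6.5652)


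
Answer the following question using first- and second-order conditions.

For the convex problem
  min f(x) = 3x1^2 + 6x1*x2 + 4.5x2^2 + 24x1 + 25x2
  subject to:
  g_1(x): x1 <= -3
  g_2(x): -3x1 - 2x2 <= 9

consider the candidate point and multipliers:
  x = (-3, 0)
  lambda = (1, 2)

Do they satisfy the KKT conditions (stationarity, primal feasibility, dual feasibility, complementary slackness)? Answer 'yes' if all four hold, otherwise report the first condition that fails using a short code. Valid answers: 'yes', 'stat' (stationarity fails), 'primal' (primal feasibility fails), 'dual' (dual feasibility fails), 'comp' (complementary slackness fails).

Gradient of f: grad f(x) = Q x + c = (6, 7)
Constraint values g_i(x) = a_i^T x - b_i:
  g_1((-3, 0)) = 0
  g_2((-3, 0)) = 0
Stationarity residual: grad f(x) + sum_i lambda_i a_i = (1, 3)
  -> stationarity FAILS
Primal feasibility (all g_i <= 0): OK
Dual feasibility (all lambda_i >= 0): OK
Complementary slackness (lambda_i * g_i(x) = 0 for all i): OK

Verdict: the first failing condition is stationarity -> stat.

stat


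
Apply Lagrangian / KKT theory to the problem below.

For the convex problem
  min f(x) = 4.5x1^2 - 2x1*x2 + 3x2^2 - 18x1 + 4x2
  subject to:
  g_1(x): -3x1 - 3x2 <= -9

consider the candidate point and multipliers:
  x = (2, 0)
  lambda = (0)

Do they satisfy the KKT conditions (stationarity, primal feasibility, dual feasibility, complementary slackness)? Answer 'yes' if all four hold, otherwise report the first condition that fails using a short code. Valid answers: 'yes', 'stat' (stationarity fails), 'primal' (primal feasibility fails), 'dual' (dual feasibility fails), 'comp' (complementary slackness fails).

Gradient of f: grad f(x) = Q x + c = (0, 0)
Constraint values g_i(x) = a_i^T x - b_i:
  g_1((2, 0)) = 3
Stationarity residual: grad f(x) + sum_i lambda_i a_i = (0, 0)
  -> stationarity OK
Primal feasibility (all g_i <= 0): FAILS
Dual feasibility (all lambda_i >= 0): OK
Complementary slackness (lambda_i * g_i(x) = 0 for all i): OK

Verdict: the first failing condition is primal_feasibility -> primal.

primal


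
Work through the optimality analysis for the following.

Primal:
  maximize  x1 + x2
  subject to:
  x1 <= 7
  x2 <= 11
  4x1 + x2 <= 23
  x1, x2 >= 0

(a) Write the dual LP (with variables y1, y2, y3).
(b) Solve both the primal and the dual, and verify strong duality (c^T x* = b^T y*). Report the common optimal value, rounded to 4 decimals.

The standard primal-dual pair for 'max c^T x s.t. A x <= b, x >= 0' is:
  Dual:  min b^T y  s.t.  A^T y >= c,  y >= 0.

So the dual LP is:
  minimize  7y1 + 11y2 + 23y3
  subject to:
    y1 + 4y3 >= 1
    y2 + y3 >= 1
    y1, y2, y3 >= 0

Solving the primal: x* = (3, 11).
  primal value c^T x* = 14.
Solving the dual: y* = (0, 0.75, 0.25).
  dual value b^T y* = 14.
Strong duality: c^T x* = b^T y*. Confirmed.

14


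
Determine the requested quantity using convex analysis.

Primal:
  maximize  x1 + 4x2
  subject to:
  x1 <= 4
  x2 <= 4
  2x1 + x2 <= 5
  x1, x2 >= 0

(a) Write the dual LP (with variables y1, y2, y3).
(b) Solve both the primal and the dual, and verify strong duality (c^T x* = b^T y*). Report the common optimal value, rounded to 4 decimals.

The standard primal-dual pair for 'max c^T x s.t. A x <= b, x >= 0' is:
  Dual:  min b^T y  s.t.  A^T y >= c,  y >= 0.

So the dual LP is:
  minimize  4y1 + 4y2 + 5y3
  subject to:
    y1 + 2y3 >= 1
    y2 + y3 >= 4
    y1, y2, y3 >= 0

Solving the primal: x* = (0.5, 4).
  primal value c^T x* = 16.5.
Solving the dual: y* = (0, 3.5, 0.5).
  dual value b^T y* = 16.5.
Strong duality: c^T x* = b^T y*. Confirmed.

16.5


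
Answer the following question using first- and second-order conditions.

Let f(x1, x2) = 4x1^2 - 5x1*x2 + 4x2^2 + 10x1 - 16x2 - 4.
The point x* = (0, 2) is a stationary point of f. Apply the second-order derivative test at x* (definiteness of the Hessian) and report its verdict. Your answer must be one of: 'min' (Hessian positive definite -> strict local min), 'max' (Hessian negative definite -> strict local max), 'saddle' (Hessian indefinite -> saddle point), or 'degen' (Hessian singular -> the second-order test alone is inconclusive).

Compute the Hessian H = grad^2 f:
  H = [[8, -5], [-5, 8]]
Verify stationarity: grad f(x*) = H x* + g = (0, 0).
Eigenvalues of H: 3, 13.
Both eigenvalues > 0, so H is positive definite -> x* is a strict local min.

min


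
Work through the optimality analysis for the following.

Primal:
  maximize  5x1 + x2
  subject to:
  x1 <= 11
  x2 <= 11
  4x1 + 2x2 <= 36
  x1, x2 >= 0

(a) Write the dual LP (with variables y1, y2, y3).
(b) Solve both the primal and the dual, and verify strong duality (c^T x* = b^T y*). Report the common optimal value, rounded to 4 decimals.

The standard primal-dual pair for 'max c^T x s.t. A x <= b, x >= 0' is:
  Dual:  min b^T y  s.t.  A^T y >= c,  y >= 0.

So the dual LP is:
  minimize  11y1 + 11y2 + 36y3
  subject to:
    y1 + 4y3 >= 5
    y2 + 2y3 >= 1
    y1, y2, y3 >= 0

Solving the primal: x* = (9, 0).
  primal value c^T x* = 45.
Solving the dual: y* = (0, 0, 1.25).
  dual value b^T y* = 45.
Strong duality: c^T x* = b^T y*. Confirmed.

45


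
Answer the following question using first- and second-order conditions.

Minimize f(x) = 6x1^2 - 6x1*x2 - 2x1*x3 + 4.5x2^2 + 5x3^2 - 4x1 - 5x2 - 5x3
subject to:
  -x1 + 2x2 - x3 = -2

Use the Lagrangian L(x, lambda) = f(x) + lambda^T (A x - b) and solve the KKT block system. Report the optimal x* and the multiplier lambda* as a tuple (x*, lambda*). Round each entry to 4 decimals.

Form the Lagrangian:
  L(x, lambda) = (1/2) x^T Q x + c^T x + lambda^T (A x - b)
Stationarity (grad_x L = 0): Q x + c + A^T lambda = 0.
Primal feasibility: A x = b.

This gives the KKT block system:
  [ Q   A^T ] [ x     ]   [-c ]
  [ A    0  ] [ lambda ] = [ b ]

Solving the linear system:
  x*      = (1.008, 0.107, 1.2059)
  lambda* = (5.0428)
  f(x*)   = -0.2553

x* = (1.008, 0.107, 1.2059), lambda* = (5.0428)


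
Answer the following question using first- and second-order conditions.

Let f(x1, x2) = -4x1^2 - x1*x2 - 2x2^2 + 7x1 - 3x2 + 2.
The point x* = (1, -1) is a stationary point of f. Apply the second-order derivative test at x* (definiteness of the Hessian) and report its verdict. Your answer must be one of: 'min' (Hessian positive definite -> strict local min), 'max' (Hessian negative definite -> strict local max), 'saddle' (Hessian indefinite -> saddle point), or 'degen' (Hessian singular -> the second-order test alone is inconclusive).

Compute the Hessian H = grad^2 f:
  H = [[-8, -1], [-1, -4]]
Verify stationarity: grad f(x*) = H x* + g = (0, 0).
Eigenvalues of H: -8.2361, -3.7639.
Both eigenvalues < 0, so H is negative definite -> x* is a strict local max.

max


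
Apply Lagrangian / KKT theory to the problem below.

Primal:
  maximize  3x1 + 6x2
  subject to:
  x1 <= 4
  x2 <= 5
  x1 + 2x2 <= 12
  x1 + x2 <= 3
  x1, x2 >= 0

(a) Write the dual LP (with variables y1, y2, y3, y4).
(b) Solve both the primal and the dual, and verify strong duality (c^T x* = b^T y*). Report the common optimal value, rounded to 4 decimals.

The standard primal-dual pair for 'max c^T x s.t. A x <= b, x >= 0' is:
  Dual:  min b^T y  s.t.  A^T y >= c,  y >= 0.

So the dual LP is:
  minimize  4y1 + 5y2 + 12y3 + 3y4
  subject to:
    y1 + y3 + y4 >= 3
    y2 + 2y3 + y4 >= 6
    y1, y2, y3, y4 >= 0

Solving the primal: x* = (0, 3).
  primal value c^T x* = 18.
Solving the dual: y* = (0, 0, 0, 6).
  dual value b^T y* = 18.
Strong duality: c^T x* = b^T y*. Confirmed.

18


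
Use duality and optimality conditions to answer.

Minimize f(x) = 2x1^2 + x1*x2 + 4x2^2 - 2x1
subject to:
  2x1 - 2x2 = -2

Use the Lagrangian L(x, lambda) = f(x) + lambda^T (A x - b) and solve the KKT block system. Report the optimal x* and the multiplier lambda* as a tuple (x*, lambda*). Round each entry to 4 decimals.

Form the Lagrangian:
  L(x, lambda) = (1/2) x^T Q x + c^T x + lambda^T (A x - b)
Stationarity (grad_x L = 0): Q x + c + A^T lambda = 0.
Primal feasibility: A x = b.

This gives the KKT block system:
  [ Q   A^T ] [ x     ]   [-c ]
  [ A    0  ] [ lambda ] = [ b ]

Solving the linear system:
  x*      = (-0.5, 0.5)
  lambda* = (1.75)
  f(x*)   = 2.25

x* = (-0.5, 0.5), lambda* = (1.75)


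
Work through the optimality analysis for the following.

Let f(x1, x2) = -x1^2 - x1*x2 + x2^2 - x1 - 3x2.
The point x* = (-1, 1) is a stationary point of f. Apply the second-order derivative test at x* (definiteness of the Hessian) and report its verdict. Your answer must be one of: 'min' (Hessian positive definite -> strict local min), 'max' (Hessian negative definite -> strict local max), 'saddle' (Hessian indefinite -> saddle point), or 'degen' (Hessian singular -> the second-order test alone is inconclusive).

Compute the Hessian H = grad^2 f:
  H = [[-2, -1], [-1, 2]]
Verify stationarity: grad f(x*) = H x* + g = (0, 0).
Eigenvalues of H: -2.2361, 2.2361.
Eigenvalues have mixed signs, so H is indefinite -> x* is a saddle point.

saddle


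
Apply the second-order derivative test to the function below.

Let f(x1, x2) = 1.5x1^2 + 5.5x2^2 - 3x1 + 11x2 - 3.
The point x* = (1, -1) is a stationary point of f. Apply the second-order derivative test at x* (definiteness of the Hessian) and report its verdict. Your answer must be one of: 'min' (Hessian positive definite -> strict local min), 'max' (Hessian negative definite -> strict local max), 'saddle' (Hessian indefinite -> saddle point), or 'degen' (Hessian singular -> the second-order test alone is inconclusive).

Compute the Hessian H = grad^2 f:
  H = [[3, 0], [0, 11]]
Verify stationarity: grad f(x*) = H x* + g = (0, 0).
Eigenvalues of H: 3, 11.
Both eigenvalues > 0, so H is positive definite -> x* is a strict local min.

min


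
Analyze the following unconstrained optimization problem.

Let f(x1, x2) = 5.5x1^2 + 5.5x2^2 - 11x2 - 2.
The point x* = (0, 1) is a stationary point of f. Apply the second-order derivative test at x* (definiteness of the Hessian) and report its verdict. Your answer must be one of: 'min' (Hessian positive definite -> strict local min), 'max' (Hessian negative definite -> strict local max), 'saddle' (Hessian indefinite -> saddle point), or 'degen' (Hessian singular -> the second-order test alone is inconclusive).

Compute the Hessian H = grad^2 f:
  H = [[11, 0], [0, 11]]
Verify stationarity: grad f(x*) = H x* + g = (0, 0).
Eigenvalues of H: 11, 11.
Both eigenvalues > 0, so H is positive definite -> x* is a strict local min.

min


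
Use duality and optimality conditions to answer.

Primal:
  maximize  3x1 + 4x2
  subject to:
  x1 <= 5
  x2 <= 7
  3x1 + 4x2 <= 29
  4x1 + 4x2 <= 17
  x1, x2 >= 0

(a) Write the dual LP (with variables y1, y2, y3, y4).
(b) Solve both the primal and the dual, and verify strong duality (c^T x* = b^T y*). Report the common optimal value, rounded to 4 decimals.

The standard primal-dual pair for 'max c^T x s.t. A x <= b, x >= 0' is:
  Dual:  min b^T y  s.t.  A^T y >= c,  y >= 0.

So the dual LP is:
  minimize  5y1 + 7y2 + 29y3 + 17y4
  subject to:
    y1 + 3y3 + 4y4 >= 3
    y2 + 4y3 + 4y4 >= 4
    y1, y2, y3, y4 >= 0

Solving the primal: x* = (0, 4.25).
  primal value c^T x* = 17.
Solving the dual: y* = (0, 0, 0, 1).
  dual value b^T y* = 17.
Strong duality: c^T x* = b^T y*. Confirmed.

17


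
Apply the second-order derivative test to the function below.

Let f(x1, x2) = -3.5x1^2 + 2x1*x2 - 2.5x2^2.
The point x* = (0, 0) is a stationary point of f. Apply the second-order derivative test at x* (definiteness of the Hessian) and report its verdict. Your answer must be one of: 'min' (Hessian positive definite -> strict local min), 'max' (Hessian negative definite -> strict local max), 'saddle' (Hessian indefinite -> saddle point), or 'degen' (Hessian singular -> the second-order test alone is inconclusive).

Compute the Hessian H = grad^2 f:
  H = [[-7, 2], [2, -5]]
Verify stationarity: grad f(x*) = H x* + g = (0, 0).
Eigenvalues of H: -8.2361, -3.7639.
Both eigenvalues < 0, so H is negative definite -> x* is a strict local max.

max


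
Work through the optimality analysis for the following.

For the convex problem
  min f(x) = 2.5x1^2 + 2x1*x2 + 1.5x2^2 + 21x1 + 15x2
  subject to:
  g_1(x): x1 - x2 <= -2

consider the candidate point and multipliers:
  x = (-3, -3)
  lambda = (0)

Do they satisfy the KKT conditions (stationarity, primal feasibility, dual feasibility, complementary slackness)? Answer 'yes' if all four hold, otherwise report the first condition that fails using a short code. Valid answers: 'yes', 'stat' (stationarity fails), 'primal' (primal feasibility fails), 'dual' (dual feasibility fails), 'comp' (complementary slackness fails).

Gradient of f: grad f(x) = Q x + c = (0, 0)
Constraint values g_i(x) = a_i^T x - b_i:
  g_1((-3, -3)) = 2
Stationarity residual: grad f(x) + sum_i lambda_i a_i = (0, 0)
  -> stationarity OK
Primal feasibility (all g_i <= 0): FAILS
Dual feasibility (all lambda_i >= 0): OK
Complementary slackness (lambda_i * g_i(x) = 0 for all i): OK

Verdict: the first failing condition is primal_feasibility -> primal.

primal


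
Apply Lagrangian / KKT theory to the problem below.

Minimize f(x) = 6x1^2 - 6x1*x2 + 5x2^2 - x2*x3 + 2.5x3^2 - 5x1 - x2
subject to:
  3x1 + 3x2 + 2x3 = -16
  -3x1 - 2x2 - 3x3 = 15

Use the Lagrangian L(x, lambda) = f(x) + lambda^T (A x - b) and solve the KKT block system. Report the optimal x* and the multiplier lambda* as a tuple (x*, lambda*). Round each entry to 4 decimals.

Form the Lagrangian:
  L(x, lambda) = (1/2) x^T Q x + c^T x + lambda^T (A x - b)
Stationarity (grad_x L = 0): Q x + c + A^T lambda = 0.
Primal feasibility: A x = b.

This gives the KKT block system:
  [ Q   A^T ] [ x     ]   [-c ]
  [ A    0  ] [ lambda ] = [ b ]

Solving the linear system:
  x*      = (-1.7956, -2.5226, -1.5226)
  lambda* = (6.3216, 2.5176)
  f(x*)   = 37.4414

x* = (-1.7956, -2.5226, -1.5226), lambda* = (6.3216, 2.5176)


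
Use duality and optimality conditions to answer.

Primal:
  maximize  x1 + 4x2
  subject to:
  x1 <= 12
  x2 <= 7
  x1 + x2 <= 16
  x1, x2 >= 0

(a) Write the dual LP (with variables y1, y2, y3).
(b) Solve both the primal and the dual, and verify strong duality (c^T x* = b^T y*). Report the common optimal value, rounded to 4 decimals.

The standard primal-dual pair for 'max c^T x s.t. A x <= b, x >= 0' is:
  Dual:  min b^T y  s.t.  A^T y >= c,  y >= 0.

So the dual LP is:
  minimize  12y1 + 7y2 + 16y3
  subject to:
    y1 + y3 >= 1
    y2 + y3 >= 4
    y1, y2, y3 >= 0

Solving the primal: x* = (9, 7).
  primal value c^T x* = 37.
Solving the dual: y* = (0, 3, 1).
  dual value b^T y* = 37.
Strong duality: c^T x* = b^T y*. Confirmed.

37


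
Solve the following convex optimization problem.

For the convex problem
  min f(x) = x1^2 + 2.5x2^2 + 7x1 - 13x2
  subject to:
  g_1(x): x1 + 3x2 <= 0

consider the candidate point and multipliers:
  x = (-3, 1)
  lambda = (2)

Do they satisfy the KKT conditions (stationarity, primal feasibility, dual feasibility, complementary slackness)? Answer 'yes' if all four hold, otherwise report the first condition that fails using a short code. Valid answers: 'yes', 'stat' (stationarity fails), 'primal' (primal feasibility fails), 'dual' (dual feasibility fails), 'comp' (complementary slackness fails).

Gradient of f: grad f(x) = Q x + c = (1, -8)
Constraint values g_i(x) = a_i^T x - b_i:
  g_1((-3, 1)) = 0
Stationarity residual: grad f(x) + sum_i lambda_i a_i = (3, -2)
  -> stationarity FAILS
Primal feasibility (all g_i <= 0): OK
Dual feasibility (all lambda_i >= 0): OK
Complementary slackness (lambda_i * g_i(x) = 0 for all i): OK

Verdict: the first failing condition is stationarity -> stat.

stat


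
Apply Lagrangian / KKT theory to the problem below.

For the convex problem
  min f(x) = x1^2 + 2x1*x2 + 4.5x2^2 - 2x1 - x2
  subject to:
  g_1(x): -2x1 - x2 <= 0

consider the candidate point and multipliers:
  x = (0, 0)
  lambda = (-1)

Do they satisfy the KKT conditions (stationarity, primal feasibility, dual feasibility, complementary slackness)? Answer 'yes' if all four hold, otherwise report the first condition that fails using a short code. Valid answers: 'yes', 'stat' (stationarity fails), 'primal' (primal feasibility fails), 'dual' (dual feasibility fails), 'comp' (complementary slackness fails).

Gradient of f: grad f(x) = Q x + c = (-2, -1)
Constraint values g_i(x) = a_i^T x - b_i:
  g_1((0, 0)) = 0
Stationarity residual: grad f(x) + sum_i lambda_i a_i = (0, 0)
  -> stationarity OK
Primal feasibility (all g_i <= 0): OK
Dual feasibility (all lambda_i >= 0): FAILS
Complementary slackness (lambda_i * g_i(x) = 0 for all i): OK

Verdict: the first failing condition is dual_feasibility -> dual.

dual


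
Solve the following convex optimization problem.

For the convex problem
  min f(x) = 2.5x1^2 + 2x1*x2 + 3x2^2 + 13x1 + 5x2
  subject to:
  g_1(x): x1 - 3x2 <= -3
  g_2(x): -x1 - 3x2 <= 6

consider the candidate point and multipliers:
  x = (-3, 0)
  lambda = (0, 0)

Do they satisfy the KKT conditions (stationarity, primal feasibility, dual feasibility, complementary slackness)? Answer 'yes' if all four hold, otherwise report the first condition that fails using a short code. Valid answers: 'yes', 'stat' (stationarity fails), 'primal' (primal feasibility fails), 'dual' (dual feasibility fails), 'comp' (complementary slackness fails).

Gradient of f: grad f(x) = Q x + c = (-2, -1)
Constraint values g_i(x) = a_i^T x - b_i:
  g_1((-3, 0)) = 0
  g_2((-3, 0)) = -3
Stationarity residual: grad f(x) + sum_i lambda_i a_i = (-2, -1)
  -> stationarity FAILS
Primal feasibility (all g_i <= 0): OK
Dual feasibility (all lambda_i >= 0): OK
Complementary slackness (lambda_i * g_i(x) = 0 for all i): OK

Verdict: the first failing condition is stationarity -> stat.

stat


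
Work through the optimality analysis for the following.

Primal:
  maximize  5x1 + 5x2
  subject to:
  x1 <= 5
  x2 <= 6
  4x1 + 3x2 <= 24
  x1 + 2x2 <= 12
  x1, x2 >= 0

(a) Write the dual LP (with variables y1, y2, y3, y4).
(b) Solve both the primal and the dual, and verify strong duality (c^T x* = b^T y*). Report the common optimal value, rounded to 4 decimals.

The standard primal-dual pair for 'max c^T x s.t. A x <= b, x >= 0' is:
  Dual:  min b^T y  s.t.  A^T y >= c,  y >= 0.

So the dual LP is:
  minimize  5y1 + 6y2 + 24y3 + 12y4
  subject to:
    y1 + 4y3 + y4 >= 5
    y2 + 3y3 + 2y4 >= 5
    y1, y2, y3, y4 >= 0

Solving the primal: x* = (2.4, 4.8).
  primal value c^T x* = 36.
Solving the dual: y* = (0, 0, 1, 1).
  dual value b^T y* = 36.
Strong duality: c^T x* = b^T y*. Confirmed.

36


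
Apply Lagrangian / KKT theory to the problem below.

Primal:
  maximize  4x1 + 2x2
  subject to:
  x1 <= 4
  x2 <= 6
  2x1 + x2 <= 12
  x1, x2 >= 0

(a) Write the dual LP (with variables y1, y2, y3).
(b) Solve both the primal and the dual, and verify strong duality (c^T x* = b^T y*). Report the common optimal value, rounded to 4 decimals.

The standard primal-dual pair for 'max c^T x s.t. A x <= b, x >= 0' is:
  Dual:  min b^T y  s.t.  A^T y >= c,  y >= 0.

So the dual LP is:
  minimize  4y1 + 6y2 + 12y3
  subject to:
    y1 + 2y3 >= 4
    y2 + y3 >= 2
    y1, y2, y3 >= 0

Solving the primal: x* = (3, 6).
  primal value c^T x* = 24.
Solving the dual: y* = (0, 0, 2).
  dual value b^T y* = 24.
Strong duality: c^T x* = b^T y*. Confirmed.

24


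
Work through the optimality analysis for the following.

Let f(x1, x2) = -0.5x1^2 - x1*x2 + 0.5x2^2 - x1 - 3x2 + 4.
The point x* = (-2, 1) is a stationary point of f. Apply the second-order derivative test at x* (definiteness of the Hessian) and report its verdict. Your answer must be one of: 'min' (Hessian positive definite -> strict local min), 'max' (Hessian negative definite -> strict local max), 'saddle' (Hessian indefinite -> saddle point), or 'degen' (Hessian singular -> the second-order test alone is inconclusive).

Compute the Hessian H = grad^2 f:
  H = [[-1, -1], [-1, 1]]
Verify stationarity: grad f(x*) = H x* + g = (0, 0).
Eigenvalues of H: -1.4142, 1.4142.
Eigenvalues have mixed signs, so H is indefinite -> x* is a saddle point.

saddle
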